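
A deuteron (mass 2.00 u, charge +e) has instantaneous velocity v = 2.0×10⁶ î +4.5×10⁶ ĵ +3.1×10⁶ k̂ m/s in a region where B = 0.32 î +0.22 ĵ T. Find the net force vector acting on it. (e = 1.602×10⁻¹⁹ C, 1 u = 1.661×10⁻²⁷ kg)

F ≈ (-1.09×10⁻¹³, 1.59×10⁻¹³, -1.60×10⁻¹³) N

v×B = (-6.82×10⁵, 9.92×10⁵, -1.00×10⁶) N/C.
F = q v×B = (1.602×10⁻¹⁹ C)·(-6.82×10⁵, 9.92×10⁵, -1.00×10⁶) = (-1.09×10⁻¹³, 1.59×10⁻¹³, -1.60×10⁻¹³) N.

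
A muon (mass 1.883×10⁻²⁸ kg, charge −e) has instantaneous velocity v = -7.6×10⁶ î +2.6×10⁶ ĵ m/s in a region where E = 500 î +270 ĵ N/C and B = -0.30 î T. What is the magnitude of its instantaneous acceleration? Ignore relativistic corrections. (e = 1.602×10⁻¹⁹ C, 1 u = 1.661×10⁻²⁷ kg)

|a| ≈ 6.64×10¹⁴ m/s²

v×B = (0, 0, 7.80×10⁵) N/C.
E + v×B = (500, 270, 7.80×10⁵) N/C.
F = q(E + v×B) = (−1.602×10⁻¹⁹ C)·(500, 270, 7.80×10⁵) = (-8.01×10⁻¹⁷, -4.33×10⁻¹⁷, -1.25×10⁻¹³) N.
|a| = |F|/m = 1.250×10⁻¹³/1.883×10⁻²⁸ ≈ 6.64×10¹⁴ m/s².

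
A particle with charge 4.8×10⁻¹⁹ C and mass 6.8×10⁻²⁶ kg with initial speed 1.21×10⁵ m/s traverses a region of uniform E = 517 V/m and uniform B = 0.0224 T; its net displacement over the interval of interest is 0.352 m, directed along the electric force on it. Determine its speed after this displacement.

B does no work; ΔKE = |q|E d.
½mv_f² = ½mv₀² + |q|Ed = ½(6.8×10⁻²⁶)(1.21×10⁵)² + (4.8×10⁻¹⁹)(517)(0.352) ≈ 4.978×10⁻¹⁶ J + 8.735×10⁻¹⁷ J ≈ 5.851×10⁻¹⁶ J.
v_f = √(2·5.851×10⁻¹⁶/6.8×10⁻²⁶) ≈ 1.31×10⁵ m/s.

v_f ≈ 1.31×10⁵ m/s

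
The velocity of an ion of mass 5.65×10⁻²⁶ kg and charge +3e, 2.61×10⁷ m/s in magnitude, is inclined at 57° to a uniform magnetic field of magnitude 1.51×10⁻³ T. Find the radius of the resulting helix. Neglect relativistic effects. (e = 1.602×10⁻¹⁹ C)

v⊥ = v sinθ = 2.61×10⁷·sin57° ≈ 2.189×10⁷ m/s.
r = m v⊥/(|q|B) = (5.65×10⁻²⁶)(2.189×10⁷)/((4.806×10⁻¹⁹)(1.51×10⁻³)) ≈ 1700 m.

r ≈ 1700 m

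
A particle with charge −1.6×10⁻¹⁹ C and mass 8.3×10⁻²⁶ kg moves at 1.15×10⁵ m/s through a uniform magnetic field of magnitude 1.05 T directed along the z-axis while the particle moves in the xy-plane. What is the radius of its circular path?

The magnetic force provides the centripetal force: |q|vB = mv²/r.
r = mv/(|q|B) = (8.3×10⁻²⁶)(1.15×10⁵)/((1.6×10⁻¹⁹)(1.05)) ≈ 0.0568 m.

r ≈ 0.0568 m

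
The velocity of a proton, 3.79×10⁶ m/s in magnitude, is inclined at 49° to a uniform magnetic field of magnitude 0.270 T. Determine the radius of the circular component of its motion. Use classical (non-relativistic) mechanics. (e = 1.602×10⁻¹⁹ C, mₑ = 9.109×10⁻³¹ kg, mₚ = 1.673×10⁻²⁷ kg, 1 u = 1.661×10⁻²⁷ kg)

v⊥ = v sinθ = 3.79×10⁶·sin49° ≈ 2.860×10⁶ m/s.
r = m v⊥/(|q|B) = (1.673×10⁻²⁷)(2.860×10⁶)/((1.602×10⁻¹⁹)(0.270)) ≈ 0.111 m.

r ≈ 0.111 m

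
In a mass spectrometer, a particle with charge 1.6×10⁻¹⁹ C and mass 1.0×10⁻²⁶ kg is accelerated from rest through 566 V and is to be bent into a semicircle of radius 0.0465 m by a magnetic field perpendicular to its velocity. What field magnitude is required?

v = √(2|q|V/m) = √(2·1.6×10⁻¹⁹·566/1.0×10⁻²⁶) ≈ 1.346×10⁵ m/s.
B = mv/(|q|r) = (1.0×10⁻²⁶)(1.346×10⁵)/((1.6×10⁻¹⁹)(0.0465)) ≈ 0.181 T.

B ≈ 0.181 T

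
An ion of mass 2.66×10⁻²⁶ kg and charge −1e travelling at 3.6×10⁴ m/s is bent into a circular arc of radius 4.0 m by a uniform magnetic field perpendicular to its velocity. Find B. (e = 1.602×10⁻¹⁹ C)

B ≈ 1.5×10⁻³ T

From |q|vB = mv²/r, B = mv/(|q|r).
B = (2.66×10⁻²⁶)(3.6×10⁴)/((1.602×10⁻¹⁹)(4.0)) ≈ 1.5×10⁻³ T.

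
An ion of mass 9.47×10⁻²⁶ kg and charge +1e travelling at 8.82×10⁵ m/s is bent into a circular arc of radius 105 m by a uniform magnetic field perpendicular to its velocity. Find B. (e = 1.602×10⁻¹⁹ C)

From |q|vB = mv²/r, B = mv/(|q|r).
B = (9.47×10⁻²⁶)(8.82×10⁵)/((1.602×10⁻¹⁹)(105)) ≈ 4.97×10⁻³ T.

B ≈ 4.97×10⁻³ T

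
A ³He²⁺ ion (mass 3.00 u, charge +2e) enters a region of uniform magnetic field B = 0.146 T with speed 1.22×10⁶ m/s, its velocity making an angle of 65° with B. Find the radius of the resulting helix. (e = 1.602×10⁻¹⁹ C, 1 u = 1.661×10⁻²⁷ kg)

v⊥ = v sinθ = 1.22×10⁶·sin65° ≈ 1.106×10⁶ m/s.
r = m v⊥/(|q|B) = (4.983×10⁻²⁷)(1.106×10⁶)/((3.204×10⁻¹⁹)(0.146)) ≈ 0.118 m.

r ≈ 0.118 m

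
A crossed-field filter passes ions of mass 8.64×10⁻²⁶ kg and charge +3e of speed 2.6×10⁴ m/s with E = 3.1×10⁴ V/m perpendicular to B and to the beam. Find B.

Balance of forces in the selector: qE = qvB ⇒ B = E/v.
B = 3.1×10⁴/2.6×10⁴ = 1.2 T.

B = 1.2 T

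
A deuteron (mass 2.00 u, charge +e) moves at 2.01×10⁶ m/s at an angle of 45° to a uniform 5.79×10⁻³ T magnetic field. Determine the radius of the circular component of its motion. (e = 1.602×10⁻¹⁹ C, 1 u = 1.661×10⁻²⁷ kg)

r ≈ 5.09 m

v⊥ = v sinθ = 2.01×10⁶·sin45° ≈ 1.421×10⁶ m/s.
r = m v⊥/(|q|B) = (3.322×10⁻²⁷)(1.421×10⁶)/((1.602×10⁻¹⁹)(5.79×10⁻³)) ≈ 5.09 m.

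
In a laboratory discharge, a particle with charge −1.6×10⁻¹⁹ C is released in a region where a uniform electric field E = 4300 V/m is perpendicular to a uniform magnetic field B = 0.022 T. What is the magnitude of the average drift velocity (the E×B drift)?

In crossed fields the guiding centre drifts at v_d = |E×B|/B² = E/B, independent of charge and mass.
v_d = 4300/0.022 = 2.0×10⁵ m/s.

v_d ≈ 2.0×10⁵ m/s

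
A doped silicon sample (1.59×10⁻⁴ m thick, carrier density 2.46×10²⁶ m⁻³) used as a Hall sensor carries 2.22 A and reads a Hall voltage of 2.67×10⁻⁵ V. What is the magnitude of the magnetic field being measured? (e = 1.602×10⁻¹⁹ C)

From V_H = IB/(n e t), B = V_H n e t / I.
B = (2.67×10⁻⁵)(2.46×10²⁶)(1.602×10⁻¹⁹)(1.59×10⁻⁴)/2.22 ≈ 0.0754 T.

B ≈ 0.0754 T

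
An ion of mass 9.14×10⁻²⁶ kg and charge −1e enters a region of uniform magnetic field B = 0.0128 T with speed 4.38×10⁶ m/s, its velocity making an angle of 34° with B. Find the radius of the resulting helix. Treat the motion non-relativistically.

r ≈ 109 m

v⊥ = v sinθ = 4.38×10⁶·sin34° ≈ 2.449×10⁶ m/s.
r = m v⊥/(|q|B) = (9.14×10⁻²⁶)(2.449×10⁶)/((1.602×10⁻¹⁹)(0.0128)) ≈ 109 m.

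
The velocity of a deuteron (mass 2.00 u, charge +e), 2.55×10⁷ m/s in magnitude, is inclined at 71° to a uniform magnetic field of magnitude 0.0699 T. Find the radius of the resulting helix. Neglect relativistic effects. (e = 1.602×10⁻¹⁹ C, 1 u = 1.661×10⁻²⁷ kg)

r ≈ 7.15 m

v⊥ = v sinθ = 2.55×10⁷·sin71° ≈ 2.411×10⁷ m/s.
r = m v⊥/(|q|B) = (3.322×10⁻²⁷)(2.411×10⁷)/((1.602×10⁻¹⁹)(0.0699)) ≈ 7.15 m.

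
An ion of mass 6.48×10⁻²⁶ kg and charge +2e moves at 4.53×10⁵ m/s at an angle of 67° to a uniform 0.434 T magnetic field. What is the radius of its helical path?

v⊥ = v sinθ = 4.53×10⁵·sin67° ≈ 4.170×10⁵ m/s.
r = m v⊥/(|q|B) = (6.48×10⁻²⁶)(4.170×10⁵)/((3.204×10⁻¹⁹)(0.434)) ≈ 0.194 m.

r ≈ 0.194 m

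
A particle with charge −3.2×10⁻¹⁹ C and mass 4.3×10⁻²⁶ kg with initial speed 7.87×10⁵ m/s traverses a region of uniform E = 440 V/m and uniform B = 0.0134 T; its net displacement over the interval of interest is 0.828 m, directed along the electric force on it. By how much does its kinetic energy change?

ΔKE ≈ 1.17×10⁻¹⁶ J

The magnetic force is always ⟂ v and does no work; only the electric force changes KE.
ΔKE = F_E · d = |q|E d = (3.2×10⁻¹⁹)(440)(0.828) ≈ 1.17×10⁻¹⁶ J.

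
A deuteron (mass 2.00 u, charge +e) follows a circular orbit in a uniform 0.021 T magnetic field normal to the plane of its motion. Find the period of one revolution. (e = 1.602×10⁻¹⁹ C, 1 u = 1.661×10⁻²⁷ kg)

The cyclotron period depends only on m, q, B: T = 2πm/(|q|B).
T = 2π(3.322×10⁻²⁷)/((1.602×10⁻¹⁹)(0.021)) ≈ 6.2×10⁻⁶ s.

T ≈ 6.2×10⁻⁶ s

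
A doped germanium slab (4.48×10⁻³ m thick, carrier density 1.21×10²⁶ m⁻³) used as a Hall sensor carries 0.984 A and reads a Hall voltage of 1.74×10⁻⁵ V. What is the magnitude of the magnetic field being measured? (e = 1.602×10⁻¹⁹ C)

B ≈ 1.54 T

From V_H = IB/(n e t), B = V_H n e t / I.
B = (1.74×10⁻⁵)(1.21×10²⁶)(1.602×10⁻¹⁹)(4.48×10⁻³)/0.984 ≈ 1.54 T.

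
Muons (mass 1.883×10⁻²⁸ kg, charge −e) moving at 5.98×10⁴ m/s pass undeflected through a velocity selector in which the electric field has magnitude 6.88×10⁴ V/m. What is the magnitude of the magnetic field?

B = 1.15 T

Balance of forces in the selector: qE = qvB ⇒ B = E/v.
B = 6.88×10⁴/5.98×10⁴ = 1.15 T.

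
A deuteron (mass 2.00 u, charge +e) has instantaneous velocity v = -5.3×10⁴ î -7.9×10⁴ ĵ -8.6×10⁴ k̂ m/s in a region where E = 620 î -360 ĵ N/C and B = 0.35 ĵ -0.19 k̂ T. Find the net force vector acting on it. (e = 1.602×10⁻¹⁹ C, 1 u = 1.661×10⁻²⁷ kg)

F ≈ (7.33×10⁻¹⁵, -1.67×10⁻¹⁵, -2.97×10⁻¹⁵) N

v×B = (4.51×10⁴, -1.01×10⁴, -1.86×10⁴) N/C.
E + v×B = (4.57×10⁴, -1.04×10⁴, -1.86×10⁴) N/C.
F = q(E + v×B) = (1.602×10⁻¹⁹ C)·(4.57×10⁴, -1.04×10⁴, -1.86×10⁴) = (7.33×10⁻¹⁵, -1.67×10⁻¹⁵, -2.97×10⁻¹⁵) N.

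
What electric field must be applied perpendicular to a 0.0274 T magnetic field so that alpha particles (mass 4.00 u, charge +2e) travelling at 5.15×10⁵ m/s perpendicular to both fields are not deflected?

E = 1.41×10⁴ V/m

For straight-line motion qE = qvB, so E = vB.
E = 5.15×10⁵ × 0.0274 = 1.41×10⁴ V/m.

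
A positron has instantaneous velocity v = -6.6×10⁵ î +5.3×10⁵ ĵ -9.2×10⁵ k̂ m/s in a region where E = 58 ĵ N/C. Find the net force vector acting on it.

Only an electric field acts, so F = qE = (1.602×10⁻¹⁹ C)·(0, 58.0, 0) = (0, 9.29×10⁻¹⁸, 0) N.

F ≈ (0, 9.29×10⁻¹⁸, 0) N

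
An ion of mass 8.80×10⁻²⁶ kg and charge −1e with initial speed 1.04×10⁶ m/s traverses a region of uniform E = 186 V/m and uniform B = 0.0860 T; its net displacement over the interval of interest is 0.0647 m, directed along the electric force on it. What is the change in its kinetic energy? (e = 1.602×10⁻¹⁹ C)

ΔKE ≈ 1.93×10⁻¹⁸ J

The magnetic force is always ⟂ v and does no work; only the electric force changes KE.
ΔKE = F_E · d = |q|E d = (1.602×10⁻¹⁹)(186)(0.0647) ≈ 1.93×10⁻¹⁸ J.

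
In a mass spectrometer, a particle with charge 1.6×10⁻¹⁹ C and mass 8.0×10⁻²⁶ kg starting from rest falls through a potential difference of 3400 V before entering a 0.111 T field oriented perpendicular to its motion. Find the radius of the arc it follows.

Acceleration: |q|V = ½mv² ⇒ v = √(2|q|V/m) = √(2·1.6×10⁻¹⁹·3400/8.0×10⁻²⁶) ≈ 1.166×10⁵ m/s.
In the field: r = mv/(|q|B) = (8.0×10⁻²⁶)(1.166×10⁵)/((1.6×10⁻¹⁹)(0.111)) ≈ 0.525 m.

r ≈ 0.525 m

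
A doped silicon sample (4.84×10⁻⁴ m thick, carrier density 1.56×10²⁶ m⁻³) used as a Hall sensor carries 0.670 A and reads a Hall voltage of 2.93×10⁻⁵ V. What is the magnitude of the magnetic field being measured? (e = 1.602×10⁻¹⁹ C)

From V_H = IB/(n e t), B = V_H n e t / I.
B = (2.93×10⁻⁵)(1.56×10²⁶)(1.602×10⁻¹⁹)(4.84×10⁻⁴)/0.670 ≈ 0.529 T.

B ≈ 0.529 T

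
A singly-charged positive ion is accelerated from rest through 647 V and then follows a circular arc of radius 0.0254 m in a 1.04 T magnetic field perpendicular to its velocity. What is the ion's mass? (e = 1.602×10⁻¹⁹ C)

Combine |q|V = ½mv² and r = mv/(|q|B): eliminate v to get m = qB²r²/(2V).
m = (1.602×10⁻¹⁹)(1.04)²(0.0254)²/(2·647) ≈ 8.64×10⁻²⁶ kg.

m ≈ 8.64×10⁻²⁶ kg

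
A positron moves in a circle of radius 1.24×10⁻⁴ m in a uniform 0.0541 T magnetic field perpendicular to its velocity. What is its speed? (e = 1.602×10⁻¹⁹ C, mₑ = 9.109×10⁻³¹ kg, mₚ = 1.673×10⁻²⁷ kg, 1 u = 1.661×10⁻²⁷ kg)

v ≈ 1.18×10⁶ m/s

From |q|vB = mv²/r, v = |q|Br/m.
v = (1.602×10⁻¹⁹)(0.0541)(1.24×10⁻⁴)/9.109×10⁻³¹ ≈ 1.18×10⁶ m/s.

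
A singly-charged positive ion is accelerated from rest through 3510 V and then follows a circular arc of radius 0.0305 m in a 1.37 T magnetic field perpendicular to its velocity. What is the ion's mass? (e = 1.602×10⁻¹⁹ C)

Combine |q|V = ½mv² and r = mv/(|q|B): eliminate v to get m = qB²r²/(2V).
m = (1.602×10⁻¹⁹)(1.37)²(0.0305)²/(2·3510) ≈ 3.98×10⁻²⁶ kg.

m ≈ 3.98×10⁻²⁶ kg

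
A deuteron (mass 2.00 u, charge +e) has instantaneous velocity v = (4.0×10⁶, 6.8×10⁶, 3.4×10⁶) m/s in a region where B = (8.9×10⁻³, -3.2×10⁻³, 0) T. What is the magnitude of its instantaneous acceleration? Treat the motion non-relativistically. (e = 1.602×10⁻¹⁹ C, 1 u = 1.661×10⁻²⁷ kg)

|a| ≈ 3.86×10¹² m/s²

v×B = (1.09×10⁴, 3.03×10⁴, -7.33×10⁴) N/C.
F = q v×B = (1.602×10⁻¹⁹ C)·(1.09×10⁴, 3.03×10⁴, -7.33×10⁴) = (1.74×10⁻¹⁵, 4.85×10⁻¹⁵, -1.17×10⁻¹⁴) N.
|a| = |F|/m = 1.283×10⁻¹⁴/3.322×10⁻²⁷ ≈ 3.86×10¹² m/s².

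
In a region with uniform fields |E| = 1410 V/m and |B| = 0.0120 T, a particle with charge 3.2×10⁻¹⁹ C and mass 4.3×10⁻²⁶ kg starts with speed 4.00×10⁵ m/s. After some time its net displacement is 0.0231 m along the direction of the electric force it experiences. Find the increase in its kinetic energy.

The magnetic force is always ⟂ v and does no work; only the electric force changes KE.
ΔKE = F_E · d = |q|E d = (3.2×10⁻¹⁹)(1410)(0.0231) ≈ 1.04×10⁻¹⁷ J.

ΔKE ≈ 1.04×10⁻¹⁷ J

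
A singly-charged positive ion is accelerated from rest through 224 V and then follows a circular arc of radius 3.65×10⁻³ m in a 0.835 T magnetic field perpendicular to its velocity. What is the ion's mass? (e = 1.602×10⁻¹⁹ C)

Combine |q|V = ½mv² and r = mv/(|q|B): eliminate v to get m = qB²r²/(2V).
m = (1.602×10⁻¹⁹)(0.835)²(3.65×10⁻³)²/(2·224) ≈ 3.32×10⁻²⁷ kg.

m ≈ 3.32×10⁻²⁷ kg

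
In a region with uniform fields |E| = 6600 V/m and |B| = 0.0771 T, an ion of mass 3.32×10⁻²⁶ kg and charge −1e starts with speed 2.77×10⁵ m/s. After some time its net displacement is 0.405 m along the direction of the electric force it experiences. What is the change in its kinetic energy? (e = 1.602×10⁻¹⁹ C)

The magnetic force is always ⟂ v and does no work; only the electric force changes KE.
ΔKE = F_E · d = |q|E d = (1.602×10⁻¹⁹)(6600)(0.405) ≈ 4.28×10⁻¹⁶ J.

ΔKE ≈ 4.28×10⁻¹⁶ J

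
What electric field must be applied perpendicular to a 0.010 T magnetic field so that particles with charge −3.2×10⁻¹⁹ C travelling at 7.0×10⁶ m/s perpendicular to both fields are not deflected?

For straight-line motion qE = qvB, so E = vB.
E = 7.0×10⁶ × 0.010 = 7.0×10⁴ V/m.

E = 7.0×10⁴ V/m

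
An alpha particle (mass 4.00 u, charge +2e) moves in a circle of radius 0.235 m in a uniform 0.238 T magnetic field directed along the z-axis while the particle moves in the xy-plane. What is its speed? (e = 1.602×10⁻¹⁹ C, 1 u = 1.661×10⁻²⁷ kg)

From |q|vB = mv²/r, v = |q|Br/m.
v = (3.204×10⁻¹⁹)(0.238)(0.235)/6.644×10⁻²⁷ ≈ 2.70×10⁶ m/s.

v ≈ 2.70×10⁶ m/s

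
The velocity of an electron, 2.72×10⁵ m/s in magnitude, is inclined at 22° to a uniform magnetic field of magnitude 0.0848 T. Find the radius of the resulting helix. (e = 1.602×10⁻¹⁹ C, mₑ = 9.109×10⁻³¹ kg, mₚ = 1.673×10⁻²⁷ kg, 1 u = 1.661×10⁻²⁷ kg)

r ≈ 6.83×10⁻⁶ m

v⊥ = v sinθ = 2.72×10⁵·sin22° ≈ 1.019×10⁵ m/s.
r = m v⊥/(|q|B) = (9.109×10⁻³¹)(1.019×10⁵)/((1.602×10⁻¹⁹)(0.0848)) ≈ 6.83×10⁻⁶ m.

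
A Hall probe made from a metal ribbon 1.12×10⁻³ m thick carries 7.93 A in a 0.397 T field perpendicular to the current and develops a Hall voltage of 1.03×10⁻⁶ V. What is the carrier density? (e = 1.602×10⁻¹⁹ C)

n ≈ 1.70×10²⁸ m⁻³

From V_H = IB/(n e t), n = IB/(V_H e t).
n = (7.93)(0.397)/((1.03×10⁻⁶)(1.602×10⁻¹⁹)(1.12×10⁻³)) ≈ 1.70×10²⁸ m⁻³.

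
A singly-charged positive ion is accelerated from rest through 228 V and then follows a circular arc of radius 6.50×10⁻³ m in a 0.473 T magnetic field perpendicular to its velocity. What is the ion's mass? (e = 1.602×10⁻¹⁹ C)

Combine |q|V = ½mv² and r = mv/(|q|B): eliminate v to get m = qB²r²/(2V).
m = (1.602×10⁻¹⁹)(0.473)²(6.50×10⁻³)²/(2·228) ≈ 3.32×10⁻²⁷ kg.

m ≈ 3.32×10⁻²⁷ kg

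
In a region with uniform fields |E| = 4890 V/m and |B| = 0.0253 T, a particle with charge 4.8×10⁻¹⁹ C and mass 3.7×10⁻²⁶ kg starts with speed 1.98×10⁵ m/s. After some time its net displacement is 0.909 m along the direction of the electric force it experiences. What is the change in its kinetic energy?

ΔKE ≈ 2.13×10⁻¹⁵ J

The magnetic force is always ⟂ v and does no work; only the electric force changes KE.
ΔKE = F_E · d = |q|E d = (4.8×10⁻¹⁹)(4890)(0.909) ≈ 2.13×10⁻¹⁵ J.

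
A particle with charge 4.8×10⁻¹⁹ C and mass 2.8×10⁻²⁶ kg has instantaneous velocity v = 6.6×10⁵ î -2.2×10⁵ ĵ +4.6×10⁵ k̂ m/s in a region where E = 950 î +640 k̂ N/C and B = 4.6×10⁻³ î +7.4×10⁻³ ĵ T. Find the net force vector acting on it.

v×B = (-3400, 2120, 5900) N/C.
E + v×B = (-2450, 2120, 6540) N/C.
F = q(E + v×B) = (4.8×10⁻¹⁹ C)·(-2450, 2120, 6540) = (-1.18×10⁻¹⁵, 1.02×10⁻¹⁵, 3.14×10⁻¹⁵) N.

F ≈ (-1.18×10⁻¹⁵, 1.02×10⁻¹⁵, 3.14×10⁻¹⁵) N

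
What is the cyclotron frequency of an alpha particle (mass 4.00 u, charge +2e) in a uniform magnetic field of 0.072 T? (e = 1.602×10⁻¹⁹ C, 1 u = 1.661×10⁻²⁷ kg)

f ≈ 5.5×10⁵ Hz

f = |q|B/(2πm).
f = (3.204×10⁻¹⁹)(0.072)/(2π·6.644×10⁻²⁷) ≈ 5.5×10⁵ Hz.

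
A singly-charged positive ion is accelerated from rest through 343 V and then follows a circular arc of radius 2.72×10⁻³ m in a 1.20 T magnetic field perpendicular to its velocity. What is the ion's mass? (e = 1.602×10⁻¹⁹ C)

Combine |q|V = ½mv² and r = mv/(|q|B): eliminate v to get m = qB²r²/(2V).
m = (1.602×10⁻¹⁹)(1.20)²(2.72×10⁻³)²/(2·343) ≈ 2.49×10⁻²⁷ kg.

m ≈ 2.49×10⁻²⁷ kg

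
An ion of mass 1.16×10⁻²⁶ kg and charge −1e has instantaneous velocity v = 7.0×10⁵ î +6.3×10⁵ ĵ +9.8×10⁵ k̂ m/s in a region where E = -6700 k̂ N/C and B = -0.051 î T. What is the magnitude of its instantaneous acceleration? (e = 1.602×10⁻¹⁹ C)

v×B = (0, -5.00×10⁴, 3.21×10⁴) N/C.
E + v×B = (0, -5.00×10⁴, 2.54×10⁴) N/C.
F = q(E + v×B) = (−1.602×10⁻¹⁹ C)·(0, -5.00×10⁴, 2.54×10⁴) = (0, 8.01×10⁻¹⁵, -4.07×10⁻¹⁵) N.
|a| = |F|/m = 8.984×10⁻¹⁵/1.16×10⁻²⁶ ≈ 7.74×10¹¹ m/s².

|a| ≈ 7.74×10¹¹ m/s²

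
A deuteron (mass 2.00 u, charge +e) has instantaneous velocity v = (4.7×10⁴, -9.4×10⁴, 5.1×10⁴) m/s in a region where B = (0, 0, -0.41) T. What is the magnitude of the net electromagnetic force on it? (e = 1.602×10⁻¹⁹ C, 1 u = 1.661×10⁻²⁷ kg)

|F| ≈ 6.90×10⁻¹⁵ N

v×B = (3.85×10⁴, 1.93×10⁴, 0) N/C.
F = q v×B = (1.602×10⁻¹⁹ C)·(3.85×10⁴, 1.93×10⁴, 0) = (6.17×10⁻¹⁵, 3.09×10⁻¹⁵, 0) N.
|F| = 6.90×10⁻¹⁵ N.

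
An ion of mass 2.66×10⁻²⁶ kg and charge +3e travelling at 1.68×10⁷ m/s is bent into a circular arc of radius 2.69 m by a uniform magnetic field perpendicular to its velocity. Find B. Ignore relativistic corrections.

B ≈ 0.346 T

From |q|vB = mv²/r, B = mv/(|q|r).
B = (2.66×10⁻²⁶)(1.68×10⁷)/((4.806×10⁻¹⁹)(2.69)) ≈ 0.346 T.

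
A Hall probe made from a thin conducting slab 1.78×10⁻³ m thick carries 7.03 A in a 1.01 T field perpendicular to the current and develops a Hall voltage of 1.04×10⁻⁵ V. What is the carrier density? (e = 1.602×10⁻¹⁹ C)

n ≈ 2.39×10²⁷ m⁻³

From V_H = IB/(n e t), n = IB/(V_H e t).
n = (7.03)(1.01)/((1.04×10⁻⁵)(1.602×10⁻¹⁹)(1.78×10⁻³)) ≈ 2.39×10²⁷ m⁻³.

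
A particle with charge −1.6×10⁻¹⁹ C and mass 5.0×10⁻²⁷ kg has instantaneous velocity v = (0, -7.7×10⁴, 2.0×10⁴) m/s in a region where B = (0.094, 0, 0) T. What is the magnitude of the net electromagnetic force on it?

v×B = (0, 1880, 7240) N/C.
F = q v×B = (−1.6×10⁻¹⁹ C)·(0, 1880, 7240) = (0, -3.01×10⁻¹⁶, -1.16×10⁻¹⁵) N.
|F| = 1.20×10⁻¹⁵ N.

|F| ≈ 1.20×10⁻¹⁵ N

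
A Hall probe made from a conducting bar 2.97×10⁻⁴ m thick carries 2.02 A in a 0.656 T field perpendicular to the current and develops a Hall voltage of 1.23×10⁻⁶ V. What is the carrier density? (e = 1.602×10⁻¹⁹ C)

From V_H = IB/(n e t), n = IB/(V_H e t).
n = (2.02)(0.656)/((1.23×10⁻⁶)(1.602×10⁻¹⁹)(2.97×10⁻⁴)) ≈ 2.26×10²⁸ m⁻³.

n ≈ 2.26×10²⁸ m⁻³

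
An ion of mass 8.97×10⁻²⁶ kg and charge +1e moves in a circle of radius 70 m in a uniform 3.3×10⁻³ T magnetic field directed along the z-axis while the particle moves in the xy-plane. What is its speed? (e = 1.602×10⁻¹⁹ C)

v ≈ 4.1×10⁵ m/s

From |q|vB = mv²/r, v = |q|Br/m.
v = (1.602×10⁻¹⁹)(3.3×10⁻³)(70)/8.97×10⁻²⁶ ≈ 4.1×10⁵ m/s.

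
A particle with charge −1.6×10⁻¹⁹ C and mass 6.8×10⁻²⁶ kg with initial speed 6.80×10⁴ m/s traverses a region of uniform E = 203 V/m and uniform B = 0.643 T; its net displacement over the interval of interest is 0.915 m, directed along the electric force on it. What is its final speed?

B does no work; ΔKE = |q|E d.
½mv_f² = ½mv₀² + |q|Ed = ½(6.8×10⁻²⁶)(6.80×10⁴)² + (1.6×10⁻¹⁹)(203)(0.915) ≈ 1.572×10⁻¹⁶ J + 2.972×10⁻¹⁷ J ≈ 1.869×10⁻¹⁶ J.
v_f = √(2·1.869×10⁻¹⁶/6.8×10⁻²⁶) ≈ 7.41×10⁴ m/s.

v_f ≈ 7.41×10⁴ m/s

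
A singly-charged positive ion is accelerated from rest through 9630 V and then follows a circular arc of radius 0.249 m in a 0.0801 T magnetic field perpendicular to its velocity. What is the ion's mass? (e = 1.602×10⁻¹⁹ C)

Combine |q|V = ½mv² and r = mv/(|q|B): eliminate v to get m = qB²r²/(2V).
m = (1.602×10⁻¹⁹)(0.0801)²(0.249)²/(2·9630) ≈ 3.31×10⁻²⁷ kg.

m ≈ 3.31×10⁻²⁷ kg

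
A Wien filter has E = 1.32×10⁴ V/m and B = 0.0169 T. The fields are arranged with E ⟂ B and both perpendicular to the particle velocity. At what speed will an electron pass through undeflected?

v = 7.81×10⁵ m/s

Straight-line motion ⇒ electric and magnetic forces cancel, so E = vB.
v = E/B = 1.32×10⁴/0.0169 = 7.81×10⁵ m/s.
The result is independent of the particle's charge and mass.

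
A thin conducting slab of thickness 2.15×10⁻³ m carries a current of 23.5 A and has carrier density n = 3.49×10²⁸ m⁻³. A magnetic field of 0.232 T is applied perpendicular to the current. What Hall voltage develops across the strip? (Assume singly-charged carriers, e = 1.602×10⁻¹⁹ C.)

V_H = IB/(n e t).
V_H = (23.5)(0.232)/((3.49×10²⁸)(1.602×10⁻¹⁹)(2.15×10⁻³)) ≈ 4.54×10⁻⁷ V.

V_H ≈ 4.54×10⁻⁷ V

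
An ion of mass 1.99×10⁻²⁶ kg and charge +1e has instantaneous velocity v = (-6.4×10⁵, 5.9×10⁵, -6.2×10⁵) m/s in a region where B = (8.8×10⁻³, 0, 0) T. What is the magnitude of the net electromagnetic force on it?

|F| ≈ 1.21×10⁻¹⁵ N

v×B = (0, -5460, -5190) N/C.
F = q v×B = (1.602×10⁻¹⁹ C)·(0, -5460, -5190) = (0, -8.74×10⁻¹⁶, -8.32×10⁻¹⁶) N.
|F| = 1.21×10⁻¹⁵ N.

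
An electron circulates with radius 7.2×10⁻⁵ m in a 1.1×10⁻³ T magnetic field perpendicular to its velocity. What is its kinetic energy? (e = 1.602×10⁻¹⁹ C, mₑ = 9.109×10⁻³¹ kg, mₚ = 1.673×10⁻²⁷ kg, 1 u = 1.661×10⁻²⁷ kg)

v = |q|Br/m, then KE = ½mv² = (qBr)²/(2m).
v = (1.602×10⁻¹⁹)(1.1×10⁻³)(7.2×10⁻⁵)/9.109×10⁻³¹ ≈ 1.393×10⁴ m/s.
KE = ½(9.109×10⁻³¹)(1.393×10⁴)² ≈ 8.8×10⁻²³ J.

KE ≈ 8.8×10⁻²³ J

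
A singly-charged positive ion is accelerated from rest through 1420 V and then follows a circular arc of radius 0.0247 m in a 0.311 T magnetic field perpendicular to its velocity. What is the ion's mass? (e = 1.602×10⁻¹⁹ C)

m ≈ 3.33×10⁻²⁷ kg

Combine |q|V = ½mv² and r = mv/(|q|B): eliminate v to get m = qB²r²/(2V).
m = (1.602×10⁻¹⁹)(0.311)²(0.0247)²/(2·1420) ≈ 3.33×10⁻²⁷ kg.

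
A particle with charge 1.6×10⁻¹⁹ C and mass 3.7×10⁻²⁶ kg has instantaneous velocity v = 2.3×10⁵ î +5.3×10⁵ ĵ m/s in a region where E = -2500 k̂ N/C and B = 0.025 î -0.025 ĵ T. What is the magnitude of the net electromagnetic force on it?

|F| ≈ 3.44×10⁻¹⁵ N

v×B = (0, 0, -1.90×10⁴) N/C.
E + v×B = (0, 0, -2.15×10⁴) N/C.
F = q(E + v×B) = (1.6×10⁻¹⁹ C)·(0, 0, -2.15×10⁴) = (0, 0, -3.44×10⁻¹⁵) N.
|F| = 3.44×10⁻¹⁵ N.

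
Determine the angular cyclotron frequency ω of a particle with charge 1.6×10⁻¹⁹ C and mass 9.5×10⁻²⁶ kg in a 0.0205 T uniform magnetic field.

ω = |q|B/m.
ω = (1.6×10⁻¹⁹)(0.0205)/9.5×10⁻²⁶ ≈ 3.45×10⁴ rad/s.

ω ≈ 3.45×10⁴ rad/s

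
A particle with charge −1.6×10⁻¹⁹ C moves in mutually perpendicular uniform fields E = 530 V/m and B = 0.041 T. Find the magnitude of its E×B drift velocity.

v_d ≈ 1.3×10⁴ m/s

In crossed fields the guiding centre drifts at v_d = |E×B|/B² = E/B, independent of charge and mass.
v_d = 530/0.041 = 1.3×10⁴ m/s.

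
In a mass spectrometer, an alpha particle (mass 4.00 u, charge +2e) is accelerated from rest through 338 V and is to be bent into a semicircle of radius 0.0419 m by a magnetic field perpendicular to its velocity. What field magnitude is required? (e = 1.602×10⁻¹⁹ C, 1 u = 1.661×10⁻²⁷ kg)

B ≈ 0.0894 T

v = √(2|q|V/m) = √(2·3.204×10⁻¹⁹·338/6.644×10⁻²⁷) ≈ 1.806×10⁵ m/s.
B = mv/(|q|r) = (6.644×10⁻²⁷)(1.806×10⁵)/((3.204×10⁻¹⁹)(0.0419)) ≈ 0.0894 T.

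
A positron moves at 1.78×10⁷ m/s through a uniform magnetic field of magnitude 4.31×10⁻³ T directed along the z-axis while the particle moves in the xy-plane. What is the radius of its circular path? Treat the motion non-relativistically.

r ≈ 0.0235 m

The magnetic force provides the centripetal force: |q|vB = mv²/r.
r = mv/(|q|B) = (9.109×10⁻³¹)(1.78×10⁷)/((1.602×10⁻¹⁹)(4.31×10⁻³)) ≈ 0.0235 m.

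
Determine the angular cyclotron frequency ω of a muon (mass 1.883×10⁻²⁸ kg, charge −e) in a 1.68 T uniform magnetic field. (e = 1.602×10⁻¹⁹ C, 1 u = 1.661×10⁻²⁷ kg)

ω = |q|B/m.
ω = (1.602×10⁻¹⁹)(1.68)/1.883×10⁻²⁸ ≈ 1.43×10⁹ rad/s.

ω ≈ 1.43×10⁹ rad/s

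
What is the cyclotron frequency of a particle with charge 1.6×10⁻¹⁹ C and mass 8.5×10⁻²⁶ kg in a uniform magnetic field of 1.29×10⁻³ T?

f = |q|B/(2πm).
f = (1.6×10⁻¹⁹)(1.29×10⁻³)/(2π·8.5×10⁻²⁶) ≈ 386 Hz.

f ≈ 386 Hz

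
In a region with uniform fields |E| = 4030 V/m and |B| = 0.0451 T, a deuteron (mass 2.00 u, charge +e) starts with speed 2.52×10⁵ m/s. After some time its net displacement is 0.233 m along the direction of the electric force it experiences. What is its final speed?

B does no work; ΔKE = |q|E d.
½mv_f² = ½mv₀² + |q|Ed = ½(3.322×10⁻²⁷)(2.52×10⁵)² + (1.602×10⁻¹⁹)(4030)(0.233) ≈ 1.055×10⁻¹⁶ J + 1.504×10⁻¹⁶ J ≈ 2.559×10⁻¹⁶ J.
v_f = √(2·2.559×10⁻¹⁶/3.322×10⁻²⁷) ≈ 3.93×10⁵ m/s.

v_f ≈ 3.93×10⁵ m/s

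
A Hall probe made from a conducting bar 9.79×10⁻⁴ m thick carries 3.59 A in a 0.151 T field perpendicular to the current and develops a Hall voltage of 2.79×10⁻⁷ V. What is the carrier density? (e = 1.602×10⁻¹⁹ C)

n ≈ 1.24×10²⁸ m⁻³

From V_H = IB/(n e t), n = IB/(V_H e t).
n = (3.59)(0.151)/((2.79×10⁻⁷)(1.602×10⁻¹⁹)(9.79×10⁻⁴)) ≈ 1.24×10²⁸ m⁻³.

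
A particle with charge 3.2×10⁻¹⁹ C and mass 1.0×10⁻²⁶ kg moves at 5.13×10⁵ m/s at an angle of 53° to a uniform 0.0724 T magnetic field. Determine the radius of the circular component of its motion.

r ≈ 0.177 m

v⊥ = v sinθ = 5.13×10⁵·sin53° ≈ 4.097×10⁵ m/s.
r = m v⊥/(|q|B) = (1.0×10⁻²⁶)(4.097×10⁵)/((3.2×10⁻¹⁹)(0.0724)) ≈ 0.177 m.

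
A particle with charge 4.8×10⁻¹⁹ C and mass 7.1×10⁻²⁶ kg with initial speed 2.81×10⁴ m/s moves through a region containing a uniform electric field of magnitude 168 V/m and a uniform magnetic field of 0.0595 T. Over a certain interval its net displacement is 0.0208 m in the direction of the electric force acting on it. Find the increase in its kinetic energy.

ΔKE ≈ 1.68×10⁻¹⁸ J

The magnetic force is always ⟂ v and does no work; only the electric force changes KE.
ΔKE = F_E · d = |q|E d = (4.8×10⁻¹⁹)(168)(0.0208) ≈ 1.68×10⁻¹⁸ J.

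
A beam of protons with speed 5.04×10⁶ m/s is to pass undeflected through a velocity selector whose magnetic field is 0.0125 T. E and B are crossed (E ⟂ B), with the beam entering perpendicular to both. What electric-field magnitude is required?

E = 6.30×10⁴ V/m

For straight-line motion qE = qvB, so E = vB.
E = 5.04×10⁶ × 0.0125 = 6.30×10⁴ V/m.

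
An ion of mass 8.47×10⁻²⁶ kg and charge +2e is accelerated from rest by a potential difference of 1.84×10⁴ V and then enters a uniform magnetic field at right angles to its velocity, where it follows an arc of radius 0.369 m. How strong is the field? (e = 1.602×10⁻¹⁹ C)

v = √(2|q|V/m) = √(2·3.204×10⁻¹⁹·1.84×10⁴/8.47×10⁻²⁶) ≈ 3.731×10⁵ m/s.
B = mv/(|q|r) = (8.47×10⁻²⁶)(3.731×10⁵)/((3.204×10⁻¹⁹)(0.369)) ≈ 0.267 T.

B ≈ 0.267 T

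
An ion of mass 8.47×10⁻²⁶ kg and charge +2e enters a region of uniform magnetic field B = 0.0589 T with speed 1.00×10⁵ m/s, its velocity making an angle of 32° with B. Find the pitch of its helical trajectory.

v∥ = v cosθ = 1.00×10⁵·cos32° ≈ 8.480×10⁴ m/s.
T = 2πm/(|q|B) = 2π(8.47×10⁻²⁶)/((3.204×10⁻¹⁹)(0.0589)) ≈ 2.820×10⁻⁵ s.
pitch = v∥ T = (8.480×10⁴)(2.820×10⁻⁵) ≈ 2.39 m.

p ≈ 2.39 m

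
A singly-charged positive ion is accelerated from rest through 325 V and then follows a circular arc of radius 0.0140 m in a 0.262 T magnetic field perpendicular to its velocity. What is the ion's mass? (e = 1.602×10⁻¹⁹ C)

Combine |q|V = ½mv² and r = mv/(|q|B): eliminate v to get m = qB²r²/(2V).
m = (1.602×10⁻¹⁹)(0.262)²(0.0140)²/(2·325) ≈ 3.32×10⁻²⁷ kg.

m ≈ 3.32×10⁻²⁷ kg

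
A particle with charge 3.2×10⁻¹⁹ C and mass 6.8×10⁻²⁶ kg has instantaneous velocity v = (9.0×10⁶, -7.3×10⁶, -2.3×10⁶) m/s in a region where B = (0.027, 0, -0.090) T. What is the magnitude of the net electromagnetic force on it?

|F| ≈ 3.25×10⁻¹³ N

v×B = (6.57×10⁵, 7.48×10⁵, 1.97×10⁵) N/C.
F = q v×B = (3.2×10⁻¹⁹ C)·(6.57×10⁵, 7.48×10⁵, 1.97×10⁵) = (2.10×10⁻¹³, 2.39×10⁻¹³, 6.31×10⁻¹⁴) N.
|F| = 3.25×10⁻¹³ N.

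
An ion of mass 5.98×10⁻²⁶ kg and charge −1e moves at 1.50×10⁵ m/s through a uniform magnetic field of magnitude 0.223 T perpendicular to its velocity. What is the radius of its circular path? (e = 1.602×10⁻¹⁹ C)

The magnetic force provides the centripetal force: |q|vB = mv²/r.
r = mv/(|q|B) = (5.98×10⁻²⁶)(1.50×10⁵)/((1.602×10⁻¹⁹)(0.223)) ≈ 0.251 m.

r ≈ 0.251 m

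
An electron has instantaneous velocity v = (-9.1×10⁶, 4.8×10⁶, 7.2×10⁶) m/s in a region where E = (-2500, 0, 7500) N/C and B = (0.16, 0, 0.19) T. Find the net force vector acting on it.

v×B = (9.12×10⁵, 2.88×10⁶, -7.68×10⁵) N/C.
E + v×B = (9.10×10⁵, 2.88×10⁶, -7.60×10⁵) N/C.
F = q(E + v×B) = (−1.602×10⁻¹⁹ C)·(9.10×10⁵, 2.88×10⁶, -7.60×10⁵) = (-1.46×10⁻¹³, -4.62×10⁻¹³, 1.22×10⁻¹³) N.

F ≈ (-1.46×10⁻¹³, -4.62×10⁻¹³, 1.22×10⁻¹³) N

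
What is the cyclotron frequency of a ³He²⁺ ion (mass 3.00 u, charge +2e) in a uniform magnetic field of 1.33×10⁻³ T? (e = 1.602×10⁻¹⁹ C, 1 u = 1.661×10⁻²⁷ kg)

f = |q|B/(2πm).
f = (3.204×10⁻¹⁹)(1.33×10⁻³)/(2π·4.983×10⁻²⁷) ≈ 1.36×10⁴ Hz.

f ≈ 1.36×10⁴ Hz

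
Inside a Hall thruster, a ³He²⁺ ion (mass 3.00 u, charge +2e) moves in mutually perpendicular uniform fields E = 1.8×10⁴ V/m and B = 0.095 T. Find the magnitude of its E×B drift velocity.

In crossed fields the guiding centre drifts at v_d = |E×B|/B² = E/B, independent of charge and mass.
v_d = 1.8×10⁴/0.095 = 1.9×10⁵ m/s.

v_d ≈ 1.9×10⁵ m/s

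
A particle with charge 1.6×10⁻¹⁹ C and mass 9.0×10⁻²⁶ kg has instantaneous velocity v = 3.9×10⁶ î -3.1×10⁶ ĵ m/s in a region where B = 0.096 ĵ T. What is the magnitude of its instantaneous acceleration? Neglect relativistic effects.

|a| ≈ 6.66×10¹¹ m/s²

v×B = (0, 0, 3.74×10⁵) N/C.
F = q v×B = (1.6×10⁻¹⁹ C)·(0, 0, 3.74×10⁵) = (0, 0, 5.99×10⁻¹⁴) N.
|a| = |F|/m = 5.990×10⁻¹⁴/9.0×10⁻²⁶ ≈ 6.66×10¹¹ m/s².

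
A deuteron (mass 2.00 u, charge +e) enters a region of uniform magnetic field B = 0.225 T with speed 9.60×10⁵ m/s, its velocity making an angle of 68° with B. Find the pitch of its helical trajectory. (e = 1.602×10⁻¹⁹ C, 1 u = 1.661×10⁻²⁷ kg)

p ≈ 0.208 m

v∥ = v cosθ = 9.60×10⁵·cos68° ≈ 3.596×10⁵ m/s.
T = 2πm/(|q|B) = 2π(3.322×10⁻²⁷)/((1.602×10⁻¹⁹)(0.225)) ≈ 5.791×10⁻⁷ s.
pitch = v∥ T = (3.596×10⁵)(5.791×10⁻⁷) ≈ 0.208 m.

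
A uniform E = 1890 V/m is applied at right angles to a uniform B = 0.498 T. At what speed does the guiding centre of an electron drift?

The steady drift has the magnetic force balancing the electric force, so v_d = E/B.
v_d = 1890/0.498 = 3800 m/s.

v_d ≈ 3800 m/s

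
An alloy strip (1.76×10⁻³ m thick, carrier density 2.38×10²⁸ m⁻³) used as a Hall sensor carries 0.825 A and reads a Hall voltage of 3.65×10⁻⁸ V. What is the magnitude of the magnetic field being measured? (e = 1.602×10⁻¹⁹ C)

From V_H = IB/(n e t), B = V_H n e t / I.
B = (3.65×10⁻⁸)(2.38×10²⁸)(1.602×10⁻¹⁹)(1.76×10⁻³)/0.825 ≈ 0.297 T.

B ≈ 0.297 T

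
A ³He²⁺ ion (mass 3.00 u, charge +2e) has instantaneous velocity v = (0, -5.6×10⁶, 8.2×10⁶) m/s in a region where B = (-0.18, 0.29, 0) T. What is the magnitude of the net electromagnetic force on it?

|F| ≈ 9.53×10⁻¹³ N

v×B = (-2.38×10⁶, -1.48×10⁶, -1.01×10⁶) N/C.
F = q v×B = (3.204×10⁻¹⁹ C)·(-2.38×10⁶, -1.48×10⁶, -1.01×10⁶) = (-7.62×10⁻¹³, -4.73×10⁻¹³, -3.23×10⁻¹³) N.
|F| = 9.53×10⁻¹³ N.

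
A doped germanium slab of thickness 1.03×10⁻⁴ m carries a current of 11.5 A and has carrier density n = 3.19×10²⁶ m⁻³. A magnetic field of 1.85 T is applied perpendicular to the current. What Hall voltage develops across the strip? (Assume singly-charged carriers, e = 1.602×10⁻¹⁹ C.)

V_H = IB/(n e t).
V_H = (11.5)(1.85)/((3.19×10²⁶)(1.602×10⁻¹⁹)(1.03×10⁻⁴)) ≈ 4.04×10⁻³ V.

V_H ≈ 4.04×10⁻³ V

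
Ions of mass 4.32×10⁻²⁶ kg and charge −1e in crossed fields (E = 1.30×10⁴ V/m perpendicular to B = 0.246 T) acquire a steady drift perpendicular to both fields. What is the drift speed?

v_d ≈ 5.28×10⁴ m/s

The E×B drift speed is v_d = E/B.
v_d = 1.30×10⁴/0.246 = 5.28×10⁴ m/s.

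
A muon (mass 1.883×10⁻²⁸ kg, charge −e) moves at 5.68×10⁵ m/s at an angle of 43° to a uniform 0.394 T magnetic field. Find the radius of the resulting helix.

r ≈ 1.16×10⁻³ m

v⊥ = v sinθ = 5.68×10⁵·sin43° ≈ 3.874×10⁵ m/s.
r = m v⊥/(|q|B) = (1.883×10⁻²⁸)(3.874×10⁵)/((1.602×10⁻¹⁹)(0.394)) ≈ 1.16×10⁻³ m.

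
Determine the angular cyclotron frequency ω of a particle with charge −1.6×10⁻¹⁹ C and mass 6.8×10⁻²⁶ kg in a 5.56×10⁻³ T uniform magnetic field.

ω = |q|B/m.
ω = (1.6×10⁻¹⁹)(5.56×10⁻³)/6.8×10⁻²⁶ ≈ 1.31×10⁴ rad/s.

ω ≈ 1.31×10⁴ rad/s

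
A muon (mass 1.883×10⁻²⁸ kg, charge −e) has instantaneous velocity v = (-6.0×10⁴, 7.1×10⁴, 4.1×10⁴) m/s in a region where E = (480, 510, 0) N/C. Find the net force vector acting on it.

F ≈ (-7.69×10⁻¹⁷, -8.17×10⁻¹⁷, 0) N

Only an electric field acts, so F = qE = (−1.602×10⁻¹⁹ C)·(480, 510, 0) = (-7.69×10⁻¹⁷, -8.17×10⁻¹⁷, 0) N.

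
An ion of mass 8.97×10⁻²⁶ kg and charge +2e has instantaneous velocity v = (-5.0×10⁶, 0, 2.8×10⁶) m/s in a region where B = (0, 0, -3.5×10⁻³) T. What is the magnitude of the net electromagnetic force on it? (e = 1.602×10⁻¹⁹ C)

|F| ≈ 5.61×10⁻¹⁵ N

v×B = (0, -1.75×10⁴, 0) N/C.
F = q v×B = (3.204×10⁻¹⁹ C)·(0, -1.75×10⁴, 0) = (0, -5.61×10⁻¹⁵, 0) N.
|F| = 5.61×10⁻¹⁵ N.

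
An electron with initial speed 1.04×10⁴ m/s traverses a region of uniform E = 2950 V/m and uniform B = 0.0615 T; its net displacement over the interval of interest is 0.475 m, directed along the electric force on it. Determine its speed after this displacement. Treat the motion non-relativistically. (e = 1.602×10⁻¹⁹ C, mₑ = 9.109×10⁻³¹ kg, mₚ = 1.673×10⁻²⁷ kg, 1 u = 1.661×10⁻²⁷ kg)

v_f ≈ 2.22×10⁷ m/s

B does no work; ΔKE = |q|E d.
½mv_f² = ½mv₀² + |q|Ed = ½(9.109×10⁻³¹)(1.04×10⁴)² + (1.602×10⁻¹⁹)(2950)(0.475) ≈ 4.926×10⁻²³ J + 2.245×10⁻¹⁶ J ≈ 2.245×10⁻¹⁶ J.
v_f = √(2·2.245×10⁻¹⁶/9.109×10⁻³¹) ≈ 2.22×10⁷ m/s.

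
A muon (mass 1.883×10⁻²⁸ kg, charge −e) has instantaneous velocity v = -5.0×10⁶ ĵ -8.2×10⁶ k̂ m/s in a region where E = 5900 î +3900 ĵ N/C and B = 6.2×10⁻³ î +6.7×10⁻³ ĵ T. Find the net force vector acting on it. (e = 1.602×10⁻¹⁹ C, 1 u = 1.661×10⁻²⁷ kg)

v×B = (5.49×10⁴, -5.08×10⁴, 3.10×10⁴) N/C.
E + v×B = (6.08×10⁴, -4.69×10⁴, 3.10×10⁴) N/C.
F = q(E + v×B) = (−1.602×10⁻¹⁹ C)·(6.08×10⁴, -4.69×10⁴, 3.10×10⁴) = (-9.75×10⁻¹⁵, 7.52×10⁻¹⁵, -4.97×10⁻¹⁵) N.

F ≈ (-9.75×10⁻¹⁵, 7.52×10⁻¹⁵, -4.97×10⁻¹⁵) N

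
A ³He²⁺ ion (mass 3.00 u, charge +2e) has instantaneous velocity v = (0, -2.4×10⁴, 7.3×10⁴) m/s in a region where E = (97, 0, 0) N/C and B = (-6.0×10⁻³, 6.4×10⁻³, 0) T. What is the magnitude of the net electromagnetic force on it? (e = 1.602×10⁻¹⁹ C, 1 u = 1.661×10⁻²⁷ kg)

|F| ≈ 1.89×10⁻¹⁶ N

v×B = (-467, -438, -144) N/C.
E + v×B = (-370, -438, -144) N/C.
F = q(E + v×B) = (3.204×10⁻¹⁹ C)·(-370, -438, -144) = (-1.19×10⁻¹⁶, -1.40×10⁻¹⁶, -4.61×10⁻¹⁷) N.
|F| = 1.89×10⁻¹⁶ N.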